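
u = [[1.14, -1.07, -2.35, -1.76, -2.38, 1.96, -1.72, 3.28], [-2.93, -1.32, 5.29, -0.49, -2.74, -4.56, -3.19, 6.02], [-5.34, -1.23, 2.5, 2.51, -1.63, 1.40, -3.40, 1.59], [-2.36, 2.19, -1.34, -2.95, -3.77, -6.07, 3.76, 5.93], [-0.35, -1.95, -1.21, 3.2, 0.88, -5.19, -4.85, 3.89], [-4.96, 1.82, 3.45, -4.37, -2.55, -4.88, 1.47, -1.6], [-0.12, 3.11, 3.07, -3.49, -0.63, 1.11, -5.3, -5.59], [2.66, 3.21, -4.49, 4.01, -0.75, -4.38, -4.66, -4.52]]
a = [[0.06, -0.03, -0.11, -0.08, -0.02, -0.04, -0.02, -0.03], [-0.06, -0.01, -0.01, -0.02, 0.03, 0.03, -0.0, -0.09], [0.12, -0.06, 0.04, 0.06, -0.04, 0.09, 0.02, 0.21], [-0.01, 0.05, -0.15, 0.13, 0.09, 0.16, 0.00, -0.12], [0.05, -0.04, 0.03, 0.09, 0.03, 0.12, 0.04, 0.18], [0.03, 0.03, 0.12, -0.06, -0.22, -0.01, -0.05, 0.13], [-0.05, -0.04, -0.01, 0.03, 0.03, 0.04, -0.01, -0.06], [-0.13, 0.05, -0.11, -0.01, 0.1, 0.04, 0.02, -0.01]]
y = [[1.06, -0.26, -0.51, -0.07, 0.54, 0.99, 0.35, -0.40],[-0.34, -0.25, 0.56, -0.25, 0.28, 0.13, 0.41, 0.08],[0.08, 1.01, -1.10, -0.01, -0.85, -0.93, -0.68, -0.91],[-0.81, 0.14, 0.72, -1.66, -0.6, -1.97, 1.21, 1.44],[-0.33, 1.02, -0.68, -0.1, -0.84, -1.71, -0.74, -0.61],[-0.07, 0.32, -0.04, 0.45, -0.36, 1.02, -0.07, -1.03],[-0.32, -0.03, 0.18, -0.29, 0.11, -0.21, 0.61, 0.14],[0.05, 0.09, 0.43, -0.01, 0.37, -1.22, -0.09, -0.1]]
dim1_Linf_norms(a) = [0.11, 0.09, 0.21, 0.16, 0.18, 0.22, 0.06, 0.13]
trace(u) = -14.45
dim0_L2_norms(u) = [8.71, 6.02, 9.19, 8.71, 6.19, 11.6, 10.69, 12.41]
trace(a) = 0.22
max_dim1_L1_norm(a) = 0.71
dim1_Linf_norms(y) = [1.06, 0.56, 1.1, 1.97, 1.71, 1.03, 0.61, 1.22]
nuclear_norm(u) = 64.78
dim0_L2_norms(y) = [1.46, 1.52, 1.73, 1.77, 1.56, 3.35, 1.77, 2.13]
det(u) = -2260535.28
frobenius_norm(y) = 5.65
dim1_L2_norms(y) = [1.74, 0.91, 2.26, 3.42, 2.48, 1.6, 0.82, 1.36]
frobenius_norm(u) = 26.72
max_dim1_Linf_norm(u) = 6.07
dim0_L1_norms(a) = [0.51, 0.31, 0.58, 0.48, 0.56, 0.53, 0.16, 0.83]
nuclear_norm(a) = 1.38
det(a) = -0.00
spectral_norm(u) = 15.92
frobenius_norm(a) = 0.64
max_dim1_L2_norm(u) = 11.01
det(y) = -0.00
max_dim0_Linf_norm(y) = 1.97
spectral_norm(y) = 4.06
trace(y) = -1.26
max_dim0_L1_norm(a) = 0.83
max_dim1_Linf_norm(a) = 0.22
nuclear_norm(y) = 11.33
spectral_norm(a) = 0.46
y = a @ u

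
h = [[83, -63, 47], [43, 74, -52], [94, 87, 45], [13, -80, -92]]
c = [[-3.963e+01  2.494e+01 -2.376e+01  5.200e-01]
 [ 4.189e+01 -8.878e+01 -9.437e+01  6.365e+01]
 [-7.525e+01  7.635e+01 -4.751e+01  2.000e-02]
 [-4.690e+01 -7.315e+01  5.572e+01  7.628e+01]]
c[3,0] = -46.9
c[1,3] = 63.65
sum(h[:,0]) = 233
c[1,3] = 63.65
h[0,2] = 47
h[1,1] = 74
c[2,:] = [-75.25, 76.35, -47.51, 0.02]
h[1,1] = 74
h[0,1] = -63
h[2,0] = 94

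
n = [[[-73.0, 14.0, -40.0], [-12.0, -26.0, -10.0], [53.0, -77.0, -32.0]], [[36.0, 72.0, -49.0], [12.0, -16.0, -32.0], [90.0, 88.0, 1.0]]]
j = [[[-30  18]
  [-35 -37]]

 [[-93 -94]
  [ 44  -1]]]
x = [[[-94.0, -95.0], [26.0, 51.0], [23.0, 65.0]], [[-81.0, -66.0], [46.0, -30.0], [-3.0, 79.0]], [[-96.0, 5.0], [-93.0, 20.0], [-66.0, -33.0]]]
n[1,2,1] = 88.0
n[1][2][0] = 90.0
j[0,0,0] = -30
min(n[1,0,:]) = -49.0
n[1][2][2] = 1.0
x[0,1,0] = 26.0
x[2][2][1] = -33.0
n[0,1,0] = -12.0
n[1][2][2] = 1.0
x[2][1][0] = -93.0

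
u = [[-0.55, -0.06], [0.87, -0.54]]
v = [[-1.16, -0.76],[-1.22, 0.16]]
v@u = [[-0.02, 0.48], [0.81, -0.01]]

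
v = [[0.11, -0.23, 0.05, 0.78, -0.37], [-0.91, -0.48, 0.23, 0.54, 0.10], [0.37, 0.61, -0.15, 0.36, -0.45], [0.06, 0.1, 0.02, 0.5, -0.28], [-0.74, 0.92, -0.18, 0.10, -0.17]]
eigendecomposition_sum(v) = [[0.44, -0.19, 0.03, 0.43, -0.26], [-0.16, 0.07, -0.01, -0.15, 0.09], [0.29, -0.13, 0.02, 0.29, -0.18], [0.25, -0.11, 0.02, 0.25, -0.15], [-0.42, 0.18, -0.03, -0.41, 0.25]] + [[-0.02, -0.03, 0.01, 0.02, 0.00], [-0.50, -0.60, 0.19, 0.41, 0.09], [0.59, 0.71, -0.22, -0.48, -0.1], [0.13, 0.16, -0.05, -0.11, -0.02], [0.60, 0.73, -0.23, -0.49, -0.1]] + [[-0.27, -0.04, -0.01, 0.28, -0.1], [-0.12, -0.02, -0.0, 0.13, -0.05], [-0.37, -0.05, -0.01, 0.39, -0.14], [-0.19, -0.03, -0.0, 0.2, -0.07], [-0.71, -0.10, -0.01, 0.75, -0.26]] + [[-0.04,  0.02,  0.02,  0.05,  -0.01], [-0.13,  0.07,  0.06,  0.15,  -0.03], [-0.14,  0.08,  0.06,  0.17,  -0.04], [-0.14,  0.07,  0.06,  0.16,  -0.03], [-0.22,  0.12,  0.09,  0.25,  -0.05]] + [[0.00,-0.00,-0.0,0.0,0.00], [0.00,-0.0,-0.00,0.00,0.00], [-0.0,0.00,0.00,-0.00,-0.0], [0.00,-0.00,-0.00,0.00,0.0], [0.00,-0.0,-0.0,0.00,0.0]]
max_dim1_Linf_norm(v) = 0.92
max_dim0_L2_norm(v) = 1.24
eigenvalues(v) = [1.03, -1.06, -0.35, 0.19, 0.0]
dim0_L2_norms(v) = [1.24, 1.23, 0.33, 1.14, 0.68]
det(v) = 0.00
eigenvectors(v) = [[-0.60, 0.02, 0.31, 0.13, 0.14], [0.21, 0.5, 0.14, 0.41, 0.11], [-0.40, -0.60, 0.42, 0.44, -0.48], [-0.34, -0.14, 0.22, 0.42, 0.4], [0.57, -0.61, 0.81, 0.67, 0.76]]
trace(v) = -0.19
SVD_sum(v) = [[-0.26, 0.18, -0.01, 0.29, -0.14],[-0.38, 0.26, -0.02, 0.41, -0.2],[-0.23, 0.16, -0.01, 0.26, -0.12],[-0.24, 0.16, -0.01, 0.26, -0.13],[-0.53, 0.37, -0.02, 0.59, -0.28]] + [[-0.09, -0.15, 0.05, 0.04, 0.05],[-0.47, -0.78, 0.24, 0.19, 0.26],[0.35, 0.58, -0.18, -0.14, -0.19],[0.04, 0.06, -0.02, -0.01, -0.02],[0.21, 0.34, -0.11, -0.09, -0.11]] + [[0.47,-0.25,0.04,0.46,-0.27],  [-0.07,0.04,-0.01,-0.07,0.04],  [0.25,-0.13,0.02,0.25,-0.14],  [0.26,-0.13,0.02,0.25,-0.15],  [-0.41,0.21,-0.04,-0.40,0.23]] + [[-0.01, -0.01, -0.03, -0.01, -0.01], [0.0, 0.01, 0.01, 0.00, 0.01], [0.0, 0.01, 0.01, 0.0, 0.01], [0.00, 0.01, 0.03, 0.0, 0.01], [-0.0, -0.00, -0.01, -0.0, -0.01]] + [[0.0,0.0,-0.00,0.0,0.0], [-0.00,-0.00,0.00,-0.0,-0.0], [-0.0,-0.00,0.0,-0.0,-0.00], [0.0,0.00,-0.00,0.00,0.0], [0.0,0.00,-0.0,0.00,0.0]]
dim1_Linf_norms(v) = [0.78, 0.91, 0.61, 0.5, 0.92]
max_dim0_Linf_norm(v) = 0.92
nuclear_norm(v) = 3.88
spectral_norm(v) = 1.34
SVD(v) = [[0.34,0.15,-0.65,0.66,-0.07], [0.48,0.75,0.09,-0.29,0.34], [0.30,-0.55,-0.35,-0.31,0.62], [0.31,-0.06,-0.35,-0.56,-0.68], [0.69,-0.33,0.57,0.26,-0.18]] @ diag([1.3396425040345457, 1.327711834678174, 1.1561775784985824, 0.05377784218610076, 0.0007720793553460283]) @ [[-0.58, 0.4, -0.03, 0.64, -0.31],  [-0.47, -0.78, 0.24, 0.19, 0.26],  [-0.63, 0.33, -0.06, -0.61, 0.35],  [-0.15, -0.33, -0.84, -0.15, -0.37],  [-0.14, -0.12, 0.48, -0.4, -0.76]]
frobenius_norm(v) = 2.21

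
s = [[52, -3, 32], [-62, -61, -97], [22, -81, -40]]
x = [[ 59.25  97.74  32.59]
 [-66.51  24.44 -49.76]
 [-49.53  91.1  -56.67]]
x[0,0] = 59.25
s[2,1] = -81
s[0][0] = 52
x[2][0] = -49.53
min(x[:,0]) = -66.51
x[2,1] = 91.1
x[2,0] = -49.53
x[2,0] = -49.53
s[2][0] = 22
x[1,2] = -49.76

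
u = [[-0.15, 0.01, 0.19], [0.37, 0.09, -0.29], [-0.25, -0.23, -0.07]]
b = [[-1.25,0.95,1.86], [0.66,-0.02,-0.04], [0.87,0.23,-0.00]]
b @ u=[[0.07, -0.35, -0.64], [-0.10, 0.01, 0.13], [-0.05, 0.03, 0.1]]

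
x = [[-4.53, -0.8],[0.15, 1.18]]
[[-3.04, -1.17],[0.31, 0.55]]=x@[[0.64, 0.18], [0.18, 0.44]]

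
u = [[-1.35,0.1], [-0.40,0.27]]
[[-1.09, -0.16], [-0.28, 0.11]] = u @ [[0.82,  0.17], [0.17,  0.66]]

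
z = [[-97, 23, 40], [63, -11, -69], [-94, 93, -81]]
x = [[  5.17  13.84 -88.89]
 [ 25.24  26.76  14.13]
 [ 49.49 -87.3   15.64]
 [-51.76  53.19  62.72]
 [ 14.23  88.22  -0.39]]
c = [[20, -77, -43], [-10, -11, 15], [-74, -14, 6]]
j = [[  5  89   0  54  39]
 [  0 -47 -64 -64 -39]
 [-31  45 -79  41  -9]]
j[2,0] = -31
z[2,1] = 93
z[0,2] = 40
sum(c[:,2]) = -22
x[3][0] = -51.76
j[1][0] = 0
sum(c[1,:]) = -6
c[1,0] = -10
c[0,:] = [20, -77, -43]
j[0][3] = 54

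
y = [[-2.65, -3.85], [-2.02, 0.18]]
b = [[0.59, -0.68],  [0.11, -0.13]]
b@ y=[[-0.19, -2.39], [-0.03, -0.45]]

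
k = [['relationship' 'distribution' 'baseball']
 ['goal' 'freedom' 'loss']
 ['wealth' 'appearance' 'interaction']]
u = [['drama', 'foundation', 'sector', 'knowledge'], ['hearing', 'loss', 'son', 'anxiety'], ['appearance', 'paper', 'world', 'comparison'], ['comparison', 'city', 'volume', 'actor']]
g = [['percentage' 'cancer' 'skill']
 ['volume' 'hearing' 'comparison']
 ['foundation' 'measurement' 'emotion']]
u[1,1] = 'loss'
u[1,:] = ['hearing', 'loss', 'son', 'anxiety']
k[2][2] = 'interaction'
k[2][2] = 'interaction'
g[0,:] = ['percentage', 'cancer', 'skill']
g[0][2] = 'skill'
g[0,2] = 'skill'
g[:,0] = ['percentage', 'volume', 'foundation']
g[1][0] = 'volume'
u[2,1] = 'paper'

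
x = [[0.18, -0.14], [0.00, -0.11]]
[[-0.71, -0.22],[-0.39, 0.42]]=x @ [[-1.18, -4.24], [3.54, -3.86]]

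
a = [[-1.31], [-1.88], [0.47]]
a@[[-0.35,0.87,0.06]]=[[0.46,-1.14,-0.08], [0.66,-1.64,-0.11], [-0.16,0.41,0.03]]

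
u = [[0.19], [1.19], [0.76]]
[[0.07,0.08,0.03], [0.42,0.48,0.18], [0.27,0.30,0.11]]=u@[[0.35, 0.40, 0.15]]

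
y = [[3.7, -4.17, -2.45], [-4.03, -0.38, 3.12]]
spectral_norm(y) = 7.30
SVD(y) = [[-0.79,0.61],[0.61,0.79]] @ diag([7.298997198263871, 3.150514227826332]) @ [[-0.74, 0.42, 0.53], [-0.29, -0.90, 0.31]]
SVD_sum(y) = [[4.27, -2.43, -3.04],[-3.30, 1.88, 2.35]] + [[-0.57, -1.74, 0.59], [-0.73, -2.26, 0.77]]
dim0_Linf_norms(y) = [4.03, 4.17, 3.12]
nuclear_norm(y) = 10.45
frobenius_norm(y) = 7.95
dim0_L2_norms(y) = [5.47, 4.19, 3.97]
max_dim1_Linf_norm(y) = 4.17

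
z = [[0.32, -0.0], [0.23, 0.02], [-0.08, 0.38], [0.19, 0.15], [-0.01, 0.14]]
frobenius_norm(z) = 0.62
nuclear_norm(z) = 0.88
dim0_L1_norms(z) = [0.83, 0.69]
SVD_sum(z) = [[0.32, 0.04], [0.23, 0.03], [-0.04, -0.00], [0.2, 0.02], [0.01, 0.0]] + [[0.00, -0.04], [0.0, -0.01], [-0.04, 0.38], [-0.01, 0.13], [-0.02, 0.14]]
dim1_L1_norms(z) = [0.32, 0.25, 0.46, 0.34, 0.15]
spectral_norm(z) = 0.45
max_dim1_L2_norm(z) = 0.39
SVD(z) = [[-0.71, 0.09], [-0.52, 0.02], [0.08, -0.89], [-0.46, -0.29], [-0.01, -0.32]] @ diag([0.4450298287310391, 0.4321440171281122]) @ [[-0.99, -0.12],  [0.12, -0.99]]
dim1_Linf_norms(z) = [0.32, 0.23, 0.38, 0.19, 0.14]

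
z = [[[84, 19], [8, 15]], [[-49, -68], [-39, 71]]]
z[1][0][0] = -49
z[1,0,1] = -68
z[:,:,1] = [[19, 15], [-68, 71]]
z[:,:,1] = [[19, 15], [-68, 71]]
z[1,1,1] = 71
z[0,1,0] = 8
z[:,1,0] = [8, -39]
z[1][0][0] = -49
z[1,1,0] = -39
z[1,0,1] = -68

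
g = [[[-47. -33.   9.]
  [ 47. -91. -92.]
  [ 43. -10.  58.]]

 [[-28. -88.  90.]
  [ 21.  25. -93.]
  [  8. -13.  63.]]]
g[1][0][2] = 90.0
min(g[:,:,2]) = -93.0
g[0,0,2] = 9.0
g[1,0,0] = -28.0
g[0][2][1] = -10.0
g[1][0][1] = -88.0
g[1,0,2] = 90.0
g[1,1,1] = 25.0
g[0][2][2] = 58.0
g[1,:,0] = [-28.0, 21.0, 8.0]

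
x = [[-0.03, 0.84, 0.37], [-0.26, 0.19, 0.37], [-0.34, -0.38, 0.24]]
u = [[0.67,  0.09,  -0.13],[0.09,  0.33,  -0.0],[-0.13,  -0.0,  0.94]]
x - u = [[-0.70, 0.75, 0.50], [-0.35, -0.14, 0.37], [-0.21, -0.38, -0.7]]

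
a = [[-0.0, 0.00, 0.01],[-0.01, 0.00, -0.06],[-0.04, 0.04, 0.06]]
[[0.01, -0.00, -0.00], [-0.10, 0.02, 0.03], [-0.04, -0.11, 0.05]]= a@[[1.64, 1.00, -0.41], [-1.46, -0.89, 1.39], [1.32, -0.50, -0.39]]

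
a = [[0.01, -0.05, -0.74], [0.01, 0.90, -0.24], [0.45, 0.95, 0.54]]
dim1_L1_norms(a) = [0.8, 1.15, 1.94]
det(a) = 0.31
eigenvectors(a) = [[(-0.42+0.54j), (-0.42-0.54j), (0.77+0j)], [(0.14+0.18j), 0.14-0.18j, -0.36+0.00j], [0.69+0.00j, 0.69-0.00j, -0.52+0.00j]]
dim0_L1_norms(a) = [0.47, 1.9, 1.52]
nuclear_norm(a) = 2.53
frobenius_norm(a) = 1.68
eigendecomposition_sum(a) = [[-0.16+0.30j, 0.48+0.54j, (-0.58+0.07j)], [0.08+0.08j, (0.21-0.11j), (-0.02+0.19j)], [(0.34-0.06j), (0.13-0.71j), 0.41+0.41j]] + [[(-0.16-0.3j), 0.48-0.54j, -0.58-0.07j], [0.08-0.08j, 0.21+0.11j, -0.02-0.19j], [0.34+0.06j, 0.13+0.71j, (0.41-0.41j)]] + [[0.33+0.00j, -1.02+0.00j, 0.41-0.00j], [(-0.16-0j), 0.48-0.00j, (-0.19+0j)], [(-0.23-0j), 0.69-0.00j, -0.28+0.00j]]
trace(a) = 1.45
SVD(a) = [[0.21, -0.75, -0.63], [-0.52, -0.63, 0.58], [-0.83, 0.21, -0.52]] @ diag([1.4034568204385098, 0.885669670610106, 0.2457604275020996]) @ [[-0.27, -0.90, -0.34], [0.09, -0.37, 0.92], [-0.96, 0.22, 0.18]]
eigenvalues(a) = [(0.46+0.6j), (0.46-0.6j), (0.53+0j)]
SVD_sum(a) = [[-0.08, -0.26, -0.1], [0.20, 0.66, 0.25], [0.31, 1.05, 0.39]] + [[-0.06, 0.25, -0.61],[-0.05, 0.21, -0.51],[0.02, -0.07, 0.17]] + [[0.15, -0.03, -0.03], [-0.14, 0.03, 0.03], [0.12, -0.03, -0.02]]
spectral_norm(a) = 1.40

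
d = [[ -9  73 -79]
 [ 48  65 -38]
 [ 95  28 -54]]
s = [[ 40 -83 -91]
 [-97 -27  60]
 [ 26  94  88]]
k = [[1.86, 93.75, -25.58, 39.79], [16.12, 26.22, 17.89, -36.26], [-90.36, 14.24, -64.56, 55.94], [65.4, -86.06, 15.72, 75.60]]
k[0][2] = -25.58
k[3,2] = 15.72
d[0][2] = -79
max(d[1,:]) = 65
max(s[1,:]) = 60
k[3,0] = 65.4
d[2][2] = -54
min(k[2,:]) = -90.36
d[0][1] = 73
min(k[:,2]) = -64.56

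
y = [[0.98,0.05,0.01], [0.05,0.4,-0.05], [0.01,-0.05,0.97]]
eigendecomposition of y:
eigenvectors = [[-0.09, 0.91, -0.41], [0.99, 0.04, -0.11], [0.09, 0.41, 0.91]]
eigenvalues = [0.39, 0.99, 0.97]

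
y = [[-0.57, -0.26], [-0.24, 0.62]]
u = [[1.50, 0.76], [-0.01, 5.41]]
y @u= [[-0.85, -1.84],[-0.37, 3.17]]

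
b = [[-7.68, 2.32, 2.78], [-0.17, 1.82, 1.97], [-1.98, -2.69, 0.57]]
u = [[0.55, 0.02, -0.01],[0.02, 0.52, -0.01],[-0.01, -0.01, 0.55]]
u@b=[[-4.21,1.34,1.56], [-0.22,1.02,1.07], [-1.01,-1.52,0.27]]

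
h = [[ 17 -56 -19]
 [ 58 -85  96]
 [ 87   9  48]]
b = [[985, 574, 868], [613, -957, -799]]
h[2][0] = 87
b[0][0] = 985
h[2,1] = 9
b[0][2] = 868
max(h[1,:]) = 96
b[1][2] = -799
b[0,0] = 985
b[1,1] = -957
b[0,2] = 868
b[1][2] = -799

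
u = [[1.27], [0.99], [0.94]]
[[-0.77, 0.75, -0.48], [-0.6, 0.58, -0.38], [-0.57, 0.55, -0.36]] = u @ [[-0.61, 0.59, -0.38]]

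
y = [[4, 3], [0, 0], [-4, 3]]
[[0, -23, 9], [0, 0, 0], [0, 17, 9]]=y @ [[0, -5, 0], [0, -1, 3]]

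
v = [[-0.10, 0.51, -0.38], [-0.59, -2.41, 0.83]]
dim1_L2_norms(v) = [0.64, 2.62]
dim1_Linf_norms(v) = [0.51, 2.41]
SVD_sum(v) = [[0.12, 0.53, -0.19],[-0.54, -2.41, 0.87]] + [[-0.22,-0.02,-0.19], [-0.05,-0.00,-0.04]]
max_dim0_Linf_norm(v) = 2.41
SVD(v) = [[-0.21, 0.98],  [0.98, 0.21]] @ diag([2.677997946013485, 0.29652487441622305]) @ [[-0.21, -0.92, 0.33], [-0.76, -0.07, -0.65]]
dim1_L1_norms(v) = [0.99, 3.83]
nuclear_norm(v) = 2.97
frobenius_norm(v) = 2.69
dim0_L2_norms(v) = [0.6, 2.46, 0.91]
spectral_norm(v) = 2.68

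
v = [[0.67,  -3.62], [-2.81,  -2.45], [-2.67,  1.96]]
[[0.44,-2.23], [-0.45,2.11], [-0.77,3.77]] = v @ [[0.23, -1.11], [-0.08, 0.41]]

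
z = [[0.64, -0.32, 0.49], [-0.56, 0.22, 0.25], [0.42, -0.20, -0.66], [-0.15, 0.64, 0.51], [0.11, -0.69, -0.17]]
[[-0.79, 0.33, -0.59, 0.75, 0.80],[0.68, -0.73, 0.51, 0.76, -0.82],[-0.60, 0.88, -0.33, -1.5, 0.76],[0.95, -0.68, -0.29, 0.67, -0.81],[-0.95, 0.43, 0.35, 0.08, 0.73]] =z @ [[-0.68, 0.88, -1.22, -0.74, 1.03], [1.25, -0.31, -0.69, -0.73, -0.83], [0.09, -0.68, -0.07, 2.02, -0.25]]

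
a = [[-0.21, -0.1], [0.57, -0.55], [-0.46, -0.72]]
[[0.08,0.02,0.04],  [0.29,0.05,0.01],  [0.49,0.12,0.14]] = a@[[-0.09,  -0.04,  -0.11], [-0.62,  -0.14,  -0.13]]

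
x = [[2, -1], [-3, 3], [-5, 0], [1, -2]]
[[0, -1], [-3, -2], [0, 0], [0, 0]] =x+[[-2, 0], [0, -5], [5, 0], [-1, 2]]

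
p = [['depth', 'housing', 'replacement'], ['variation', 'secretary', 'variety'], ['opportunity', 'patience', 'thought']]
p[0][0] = 'depth'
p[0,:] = ['depth', 'housing', 'replacement']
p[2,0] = 'opportunity'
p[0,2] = 'replacement'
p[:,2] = ['replacement', 'variety', 'thought']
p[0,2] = 'replacement'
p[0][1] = 'housing'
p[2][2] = 'thought'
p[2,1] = 'patience'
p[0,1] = 'housing'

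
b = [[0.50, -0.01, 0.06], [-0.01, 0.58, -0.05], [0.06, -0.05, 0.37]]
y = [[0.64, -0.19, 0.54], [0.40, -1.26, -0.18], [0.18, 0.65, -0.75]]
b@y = [[0.33, -0.04, 0.23], [0.22, -0.76, -0.07], [0.08, 0.29, -0.24]]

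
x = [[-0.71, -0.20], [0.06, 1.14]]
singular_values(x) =[1.18, 0.68]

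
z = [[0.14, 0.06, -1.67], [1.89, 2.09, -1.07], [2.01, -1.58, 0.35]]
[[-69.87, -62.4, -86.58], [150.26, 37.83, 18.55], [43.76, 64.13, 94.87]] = z@ [[52.16,32.36,39.03], [49.29,9.53,1.83], [47.98,40.42,55.18]]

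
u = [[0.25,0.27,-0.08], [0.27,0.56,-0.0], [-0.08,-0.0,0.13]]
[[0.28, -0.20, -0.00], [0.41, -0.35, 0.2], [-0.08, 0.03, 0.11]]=u@ [[0.41, -0.18, -0.41], [0.53, -0.54, 0.55], [-0.39, 0.10, 0.61]]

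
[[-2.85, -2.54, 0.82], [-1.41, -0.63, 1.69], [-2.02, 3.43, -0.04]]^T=[[-2.85, -1.41, -2.02], [-2.54, -0.63, 3.43], [0.82, 1.69, -0.04]]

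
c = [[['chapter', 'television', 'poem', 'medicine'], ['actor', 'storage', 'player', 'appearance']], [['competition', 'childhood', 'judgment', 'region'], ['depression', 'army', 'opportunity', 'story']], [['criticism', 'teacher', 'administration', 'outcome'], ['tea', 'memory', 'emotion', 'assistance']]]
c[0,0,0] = 'chapter'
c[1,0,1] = 'childhood'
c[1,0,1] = 'childhood'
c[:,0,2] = ['poem', 'judgment', 'administration']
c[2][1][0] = 'tea'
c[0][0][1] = 'television'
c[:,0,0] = ['chapter', 'competition', 'criticism']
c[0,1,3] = 'appearance'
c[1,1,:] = ['depression', 'army', 'opportunity', 'story']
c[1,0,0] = 'competition'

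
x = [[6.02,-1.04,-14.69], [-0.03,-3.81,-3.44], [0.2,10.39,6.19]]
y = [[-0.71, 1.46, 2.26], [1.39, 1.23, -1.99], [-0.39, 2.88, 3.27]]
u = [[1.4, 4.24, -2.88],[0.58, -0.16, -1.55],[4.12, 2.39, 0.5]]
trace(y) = 3.79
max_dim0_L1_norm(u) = 6.79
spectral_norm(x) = 18.26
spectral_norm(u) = 6.39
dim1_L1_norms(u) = [8.52, 2.29, 7.01]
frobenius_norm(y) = 5.86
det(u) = -29.12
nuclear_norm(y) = 7.98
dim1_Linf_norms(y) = [2.26, 1.99, 3.27]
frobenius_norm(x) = 20.63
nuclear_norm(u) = 11.11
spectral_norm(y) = 5.27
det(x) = 67.10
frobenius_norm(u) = 7.34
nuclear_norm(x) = 28.24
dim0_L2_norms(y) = [1.61, 3.46, 4.45]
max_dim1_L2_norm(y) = 4.37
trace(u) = 1.74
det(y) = -2.30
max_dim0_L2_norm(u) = 4.87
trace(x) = 8.40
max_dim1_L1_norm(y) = 6.54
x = u @ y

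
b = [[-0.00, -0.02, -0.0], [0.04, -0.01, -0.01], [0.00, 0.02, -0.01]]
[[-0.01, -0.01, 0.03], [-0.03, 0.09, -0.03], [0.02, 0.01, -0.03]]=b @ [[-0.92, 2.59, -1.26], [0.58, 0.64, -1.50], [-0.87, 0.38, -0.45]]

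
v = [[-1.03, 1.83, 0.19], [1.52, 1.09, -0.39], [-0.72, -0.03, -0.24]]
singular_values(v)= [2.14, 1.98, 0.38]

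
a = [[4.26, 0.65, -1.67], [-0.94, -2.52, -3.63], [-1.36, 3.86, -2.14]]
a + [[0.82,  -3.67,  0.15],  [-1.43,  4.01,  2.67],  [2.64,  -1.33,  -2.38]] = [[5.08, -3.02, -1.52], [-2.37, 1.49, -0.96], [1.28, 2.53, -4.52]]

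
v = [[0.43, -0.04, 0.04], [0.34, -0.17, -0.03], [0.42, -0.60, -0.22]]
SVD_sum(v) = [[0.24, -0.22, -0.07], [0.27, -0.24, -0.07], [0.54, -0.49, -0.15]] + [[0.19, 0.18, 0.11], [0.07, 0.07, 0.04], [-0.12, -0.11, -0.07]] + [[0.00, 0.0, -0.0], [-0.0, -0.0, 0.00], [0.00, 0.0, -0.00]]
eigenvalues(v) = [0.41, -0.37, -0.0]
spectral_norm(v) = 0.89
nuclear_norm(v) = 1.24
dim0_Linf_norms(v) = [0.43, 0.6, 0.22]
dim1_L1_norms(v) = [0.51, 0.54, 1.24]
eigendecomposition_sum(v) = [[0.44, -0.06, 0.03],[0.26, -0.04, 0.02],[0.05, -0.01, 0.00]] + [[-0.01,0.02,0.01], [0.08,-0.13,-0.05], [0.37,-0.6,-0.22]] + [[0.0,-0.0,0.00], [0.0,-0.0,0.0], [-0.00,0.01,-0.00]]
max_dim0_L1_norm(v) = 1.19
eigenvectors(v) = [[-0.86, -0.04, -0.12], [-0.50, 0.21, -0.41], [-0.1, 0.98, 0.9]]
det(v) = 0.00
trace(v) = 0.04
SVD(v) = [[-0.37,0.8,0.47], [-0.41,0.32,-0.86], [-0.83,-0.51,0.21]] @ diag([0.8918164382763075, 0.3506570221891235, 0.001758752289993443]) @ [[-0.73, 0.66, 0.2], [0.67, 0.63, 0.38], [0.12, 0.42, -0.9]]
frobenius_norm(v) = 0.96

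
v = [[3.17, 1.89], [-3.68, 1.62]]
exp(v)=[[-6.96, 4.78],[-9.31, -10.88]]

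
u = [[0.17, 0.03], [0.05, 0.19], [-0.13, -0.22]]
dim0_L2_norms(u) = [0.22, 0.29]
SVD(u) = [[-0.35, 0.89], [-0.55, -0.45], [0.76, 0.09]] @ diag([0.33743781611672724, 0.14083934199780182]) @ [[-0.55, -0.84], [0.84, -0.55]]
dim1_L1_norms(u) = [0.2, 0.24, 0.35]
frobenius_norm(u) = 0.37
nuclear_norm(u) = 0.48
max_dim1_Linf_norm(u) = 0.22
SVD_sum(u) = [[0.07,  0.1], [0.10,  0.16], [-0.14,  -0.21]] + [[0.1, -0.07], [-0.05, 0.03], [0.01, -0.01]]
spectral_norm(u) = 0.34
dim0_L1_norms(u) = [0.35, 0.44]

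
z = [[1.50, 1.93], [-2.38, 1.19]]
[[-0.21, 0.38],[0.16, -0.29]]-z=[[-1.71, -1.55],  [2.54, -1.48]]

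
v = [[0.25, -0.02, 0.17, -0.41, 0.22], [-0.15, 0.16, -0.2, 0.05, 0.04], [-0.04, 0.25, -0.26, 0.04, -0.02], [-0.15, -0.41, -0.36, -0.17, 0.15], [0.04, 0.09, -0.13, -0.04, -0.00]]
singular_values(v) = [0.63, 0.61, 0.4, 0.11, 0.0]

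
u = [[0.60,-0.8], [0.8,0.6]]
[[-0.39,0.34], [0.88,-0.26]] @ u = [[0.04, 0.52],[0.32, -0.86]]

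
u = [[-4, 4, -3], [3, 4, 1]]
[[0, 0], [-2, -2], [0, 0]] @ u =[[0, 0, 0], [2, -16, 4], [0, 0, 0]]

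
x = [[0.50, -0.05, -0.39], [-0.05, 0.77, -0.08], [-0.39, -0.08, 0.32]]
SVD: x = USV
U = [[-0.72, 0.32, 0.62], [-0.31, -0.94, 0.12], [0.62, -0.1, 0.78]]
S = [0.81, 0.78, 0.0]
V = [[-0.72,-0.31,0.62], [0.32,-0.94,-0.10], [-0.62,-0.12,-0.78]]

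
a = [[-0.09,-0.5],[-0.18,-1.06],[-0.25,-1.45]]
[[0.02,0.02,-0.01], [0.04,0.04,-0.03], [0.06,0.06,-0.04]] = a@ [[-0.05, -0.06, 0.04],[-0.03, -0.03, 0.02]]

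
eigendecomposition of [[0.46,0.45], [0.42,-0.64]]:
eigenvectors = [[0.95, -0.34], [0.32, 0.94]]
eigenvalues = [0.61, -0.79]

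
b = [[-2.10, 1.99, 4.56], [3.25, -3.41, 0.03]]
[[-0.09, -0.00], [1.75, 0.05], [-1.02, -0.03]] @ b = [[0.19, -0.18, -0.41], [-3.51, 3.31, 7.98], [2.04, -1.93, -4.65]]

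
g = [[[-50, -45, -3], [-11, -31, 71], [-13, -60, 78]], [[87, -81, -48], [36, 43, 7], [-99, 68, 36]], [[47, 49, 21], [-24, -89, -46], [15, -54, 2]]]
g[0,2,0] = -13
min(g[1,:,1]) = -81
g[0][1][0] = -11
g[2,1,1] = -89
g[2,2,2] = 2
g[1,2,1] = 68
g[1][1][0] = 36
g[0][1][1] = -31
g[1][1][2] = 7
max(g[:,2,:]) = 78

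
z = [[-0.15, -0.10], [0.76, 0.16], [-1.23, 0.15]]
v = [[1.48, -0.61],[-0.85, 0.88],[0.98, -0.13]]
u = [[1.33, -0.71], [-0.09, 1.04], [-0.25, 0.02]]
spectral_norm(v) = 2.18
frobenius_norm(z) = 1.47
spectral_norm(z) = 1.45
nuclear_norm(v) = 2.71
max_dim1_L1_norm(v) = 2.09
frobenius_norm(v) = 2.24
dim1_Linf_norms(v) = [1.48, 0.88, 0.98]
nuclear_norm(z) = 1.69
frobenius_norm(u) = 1.85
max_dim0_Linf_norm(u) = 1.33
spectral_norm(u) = 1.66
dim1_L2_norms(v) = [1.6, 1.22, 0.99]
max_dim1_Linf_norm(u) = 1.33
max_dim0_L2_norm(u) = 1.36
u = v + z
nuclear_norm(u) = 2.48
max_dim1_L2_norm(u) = 1.51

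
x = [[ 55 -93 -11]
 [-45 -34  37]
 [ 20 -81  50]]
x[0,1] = -93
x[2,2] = 50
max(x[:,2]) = 50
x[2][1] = -81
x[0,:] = [55, -93, -11]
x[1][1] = -34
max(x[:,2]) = 50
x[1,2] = 37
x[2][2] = 50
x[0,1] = -93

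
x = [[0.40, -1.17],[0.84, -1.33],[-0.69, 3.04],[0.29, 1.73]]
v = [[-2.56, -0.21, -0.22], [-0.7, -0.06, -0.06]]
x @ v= [[-0.21, -0.01, -0.02], [-1.22, -0.10, -0.1], [-0.36, -0.04, -0.03], [-1.95, -0.16, -0.17]]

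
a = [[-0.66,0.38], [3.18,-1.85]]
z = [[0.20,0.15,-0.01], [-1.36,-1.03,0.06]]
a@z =[[-0.65,-0.49,0.03], [3.15,2.38,-0.14]]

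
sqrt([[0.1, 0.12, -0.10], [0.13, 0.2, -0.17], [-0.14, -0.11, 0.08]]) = [[0.20+0.03j,(0.17-0.01j),-0.15+0.02j], [0.13+0.17j,0.37-0.04j,-0.28+0.10j], [-0.28+0.23j,(-0.14-0.06j),(0.13+0.14j)]]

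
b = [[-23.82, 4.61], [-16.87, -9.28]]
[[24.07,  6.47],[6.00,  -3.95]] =b@[[-0.84,-0.14], [0.88,0.68]]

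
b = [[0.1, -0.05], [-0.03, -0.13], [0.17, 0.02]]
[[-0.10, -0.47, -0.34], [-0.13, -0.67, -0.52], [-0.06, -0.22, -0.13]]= b@[[-0.48, -1.92, -1.27], [1.12, 5.56, 4.29]]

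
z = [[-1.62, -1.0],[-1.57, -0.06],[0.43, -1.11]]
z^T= [[-1.62, -1.57, 0.43], [-1.0, -0.06, -1.11]]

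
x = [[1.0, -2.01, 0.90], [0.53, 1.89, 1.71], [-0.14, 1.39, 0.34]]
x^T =[[1.00, 0.53, -0.14], [-2.01, 1.89, 1.39], [0.9, 1.71, 0.34]]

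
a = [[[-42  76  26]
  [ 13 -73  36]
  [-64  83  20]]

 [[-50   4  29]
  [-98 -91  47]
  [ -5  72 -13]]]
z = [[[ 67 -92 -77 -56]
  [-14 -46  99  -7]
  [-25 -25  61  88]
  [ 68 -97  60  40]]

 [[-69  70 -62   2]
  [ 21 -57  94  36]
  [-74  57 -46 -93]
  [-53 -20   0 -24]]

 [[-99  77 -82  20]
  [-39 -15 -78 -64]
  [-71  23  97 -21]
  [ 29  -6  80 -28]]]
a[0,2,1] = 83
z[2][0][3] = 20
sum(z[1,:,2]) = -14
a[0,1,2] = 36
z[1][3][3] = -24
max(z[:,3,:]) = 80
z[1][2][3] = -93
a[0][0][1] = 76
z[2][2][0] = -71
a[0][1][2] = 36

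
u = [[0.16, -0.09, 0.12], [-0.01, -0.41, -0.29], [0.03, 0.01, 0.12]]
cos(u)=[[0.99, -0.01, -0.03],[0.0, 0.92, -0.04],[-0.0, 0.0, 0.99]]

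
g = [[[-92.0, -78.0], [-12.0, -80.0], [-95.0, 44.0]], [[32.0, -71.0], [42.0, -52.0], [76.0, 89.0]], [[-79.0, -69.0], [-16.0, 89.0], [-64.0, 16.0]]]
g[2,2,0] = -64.0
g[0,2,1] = 44.0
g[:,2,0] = [-95.0, 76.0, -64.0]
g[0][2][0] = -95.0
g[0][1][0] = -12.0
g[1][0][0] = 32.0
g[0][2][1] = 44.0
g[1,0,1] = -71.0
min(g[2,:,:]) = -79.0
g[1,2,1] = 89.0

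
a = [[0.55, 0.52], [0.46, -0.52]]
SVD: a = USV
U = [[-0.98, 0.18], [0.18, 0.98]]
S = [0.76, 0.69]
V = [[-0.60, -0.80], [0.8, -0.6]]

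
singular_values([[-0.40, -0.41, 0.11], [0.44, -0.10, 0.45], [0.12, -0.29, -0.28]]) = [0.69, 0.53, 0.41]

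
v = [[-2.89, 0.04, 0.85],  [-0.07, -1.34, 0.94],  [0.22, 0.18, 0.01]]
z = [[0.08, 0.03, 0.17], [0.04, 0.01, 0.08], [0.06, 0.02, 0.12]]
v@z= [[-0.18, -0.07, -0.39], [-0.00, 0.00, -0.01], [0.03, 0.01, 0.05]]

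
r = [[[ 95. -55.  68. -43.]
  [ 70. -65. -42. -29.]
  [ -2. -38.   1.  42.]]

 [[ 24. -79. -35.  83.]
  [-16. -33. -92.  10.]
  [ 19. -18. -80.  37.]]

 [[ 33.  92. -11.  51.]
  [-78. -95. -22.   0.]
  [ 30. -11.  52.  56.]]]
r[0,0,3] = -43.0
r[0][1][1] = -65.0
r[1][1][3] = 10.0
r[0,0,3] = -43.0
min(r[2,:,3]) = 0.0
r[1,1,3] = 10.0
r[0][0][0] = 95.0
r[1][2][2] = -80.0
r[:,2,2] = [1.0, -80.0, 52.0]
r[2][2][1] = -11.0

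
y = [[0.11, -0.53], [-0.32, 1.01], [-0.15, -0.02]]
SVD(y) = [[-0.45, -0.29], [0.89, -0.13], [0.02, -0.95]] @ diag([1.1889575125254992, 0.15741675072614353]) @ [[-0.28, 0.96], [0.96, 0.28]]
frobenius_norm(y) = 1.20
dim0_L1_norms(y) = [0.58, 1.56]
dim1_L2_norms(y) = [0.54, 1.06, 0.15]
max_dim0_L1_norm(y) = 1.56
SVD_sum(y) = [[0.15, -0.52], [-0.3, 1.02], [-0.01, 0.02]] + [[-0.04, -0.01], [-0.02, -0.01], [-0.14, -0.04]]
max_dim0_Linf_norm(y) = 1.01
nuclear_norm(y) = 1.35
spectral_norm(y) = 1.19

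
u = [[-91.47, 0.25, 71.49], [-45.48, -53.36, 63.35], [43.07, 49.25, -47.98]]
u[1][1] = -53.36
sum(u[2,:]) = 44.339999999999996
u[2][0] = 43.07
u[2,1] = 49.25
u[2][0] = 43.07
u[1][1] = -53.36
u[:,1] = [0.25, -53.36, 49.25]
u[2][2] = -47.98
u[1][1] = -53.36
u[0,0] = -91.47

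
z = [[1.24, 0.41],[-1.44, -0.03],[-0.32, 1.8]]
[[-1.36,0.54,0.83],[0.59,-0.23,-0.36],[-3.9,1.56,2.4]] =z @ [[-0.36, 0.14, 0.22],[-2.23, 0.89, 1.37]]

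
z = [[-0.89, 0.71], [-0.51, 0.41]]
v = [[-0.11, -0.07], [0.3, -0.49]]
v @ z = [[0.13,-0.11], [-0.02,0.01]]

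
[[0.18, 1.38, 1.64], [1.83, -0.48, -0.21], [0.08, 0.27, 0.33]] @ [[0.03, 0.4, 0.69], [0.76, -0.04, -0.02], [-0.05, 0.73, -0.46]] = [[0.97, 1.21, -0.66], [-0.3, 0.6, 1.37], [0.19, 0.26, -0.1]]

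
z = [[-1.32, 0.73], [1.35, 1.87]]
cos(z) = [[-0.07, -0.1], [-0.19, -0.51]]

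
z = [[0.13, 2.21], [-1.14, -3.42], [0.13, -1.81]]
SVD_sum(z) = [[0.44, 2.15],[-0.72, -3.51],[-0.35, -1.71]] + [[-0.31, 0.06], [-0.42, 0.09], [0.48, -0.1]]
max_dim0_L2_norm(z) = 4.46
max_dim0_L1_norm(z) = 7.44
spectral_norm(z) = 4.55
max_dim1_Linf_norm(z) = 3.42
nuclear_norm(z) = 5.27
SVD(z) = [[-0.48,-0.43], [0.79,-0.60], [0.38,0.68]] @ diag([4.5457743307775, 0.7252142674026497]) @ [[-0.20, -0.98], [0.98, -0.20]]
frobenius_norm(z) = 4.60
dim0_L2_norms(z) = [1.15, 4.46]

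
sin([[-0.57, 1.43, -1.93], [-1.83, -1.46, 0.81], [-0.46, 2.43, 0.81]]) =[[-2.63, -1.00, -1.16],[-0.40, -2.49, 1.35],[-1.52, 1.11, -0.38]]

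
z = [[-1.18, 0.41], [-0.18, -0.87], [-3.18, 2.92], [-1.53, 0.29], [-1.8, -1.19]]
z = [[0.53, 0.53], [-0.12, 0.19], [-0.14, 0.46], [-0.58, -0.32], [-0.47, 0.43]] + [[-1.71, -0.12], [-0.06, -1.06], [-3.04, 2.46], [-0.95, 0.61], [-1.33, -1.62]]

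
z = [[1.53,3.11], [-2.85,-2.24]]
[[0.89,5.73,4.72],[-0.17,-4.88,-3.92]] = z@[[-0.27, 0.43, 0.30], [0.42, 1.63, 1.37]]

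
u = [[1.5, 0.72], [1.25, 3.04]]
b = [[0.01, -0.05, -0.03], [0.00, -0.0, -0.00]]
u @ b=[[0.02, -0.08, -0.04],[0.01, -0.06, -0.04]]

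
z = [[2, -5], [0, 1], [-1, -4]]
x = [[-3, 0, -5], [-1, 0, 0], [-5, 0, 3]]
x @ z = [[-1, 35], [-2, 5], [-13, 13]]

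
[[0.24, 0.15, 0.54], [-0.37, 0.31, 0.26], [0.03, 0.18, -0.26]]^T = [[0.24, -0.37, 0.03], [0.15, 0.31, 0.18], [0.54, 0.26, -0.26]]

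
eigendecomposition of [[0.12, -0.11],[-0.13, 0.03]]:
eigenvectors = [[0.8,  0.54], [-0.6,  0.84]]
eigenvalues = [0.2, -0.05]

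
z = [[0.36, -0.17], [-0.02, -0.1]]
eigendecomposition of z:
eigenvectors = [[1.0, 0.34], [-0.04, 0.94]]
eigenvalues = [0.37, -0.11]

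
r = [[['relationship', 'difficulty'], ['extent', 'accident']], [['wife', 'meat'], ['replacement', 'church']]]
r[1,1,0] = 'replacement'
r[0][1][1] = 'accident'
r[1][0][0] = 'wife'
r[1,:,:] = [['wife', 'meat'], ['replacement', 'church']]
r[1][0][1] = 'meat'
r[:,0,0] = ['relationship', 'wife']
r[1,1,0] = 'replacement'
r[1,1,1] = 'church'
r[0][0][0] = 'relationship'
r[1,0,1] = 'meat'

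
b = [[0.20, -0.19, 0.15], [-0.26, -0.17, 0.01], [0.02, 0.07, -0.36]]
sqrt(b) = [[0.46+0.09j, (-0.17+0.17j), 0.10-0.14j], [(-0.25+0.23j), (0.09+0.42j), -0.06-0.01j], [(-0.01-0.02j), -0.06j, (-0+0.6j)]]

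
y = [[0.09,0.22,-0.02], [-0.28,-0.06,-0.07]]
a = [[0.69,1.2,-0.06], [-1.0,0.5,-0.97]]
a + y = [[0.78, 1.42, -0.08], [-1.28, 0.44, -1.04]]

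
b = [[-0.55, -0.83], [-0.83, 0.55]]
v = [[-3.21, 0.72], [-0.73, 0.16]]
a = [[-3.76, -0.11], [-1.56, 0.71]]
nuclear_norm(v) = 3.38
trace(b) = 0.00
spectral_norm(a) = 4.07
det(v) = 0.01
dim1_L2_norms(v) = [3.29, 0.75]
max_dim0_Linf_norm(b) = 0.83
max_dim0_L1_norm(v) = 3.94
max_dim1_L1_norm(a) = 3.87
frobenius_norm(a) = 4.13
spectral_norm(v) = 3.37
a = v + b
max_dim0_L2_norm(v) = 3.29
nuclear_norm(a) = 4.77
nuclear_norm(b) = 1.99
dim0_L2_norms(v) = [3.29, 0.74]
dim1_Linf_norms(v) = [3.21, 0.73]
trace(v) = -3.05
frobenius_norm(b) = 1.41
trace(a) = -3.05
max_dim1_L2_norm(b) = 1.0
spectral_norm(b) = 1.00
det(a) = -2.84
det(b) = -0.99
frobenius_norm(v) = 3.37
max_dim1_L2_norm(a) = 3.76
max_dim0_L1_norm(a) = 5.32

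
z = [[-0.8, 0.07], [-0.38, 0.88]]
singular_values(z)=[1.08, 0.63]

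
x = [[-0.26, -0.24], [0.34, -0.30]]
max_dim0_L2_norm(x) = 0.43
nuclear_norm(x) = 0.81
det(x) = 0.16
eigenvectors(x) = [[0.05+0.64j, 0.05-0.64j],[0.77+0.00j, 0.77-0.00j]]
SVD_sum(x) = [[-0.07,0.05], [0.38,-0.24]] + [[-0.19, -0.29],[-0.04, -0.06]]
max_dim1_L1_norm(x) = 0.64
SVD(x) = [[-0.19, 0.98],[0.98, 0.19]] @ diag([0.4569645354862725, 0.3492612393435824]) @ [[0.84, -0.54], [-0.54, -0.84]]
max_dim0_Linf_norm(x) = 0.34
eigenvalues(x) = [(-0.28+0.28j), (-0.28-0.28j)]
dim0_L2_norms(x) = [0.43, 0.38]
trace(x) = -0.56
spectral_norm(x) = 0.46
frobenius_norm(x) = 0.58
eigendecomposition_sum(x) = [[(-0.13+0.15j),(-0.12-0.12j)],[0.17+0.17j,-0.15+0.13j]] + [[-0.13-0.15j, -0.12+0.12j], [(0.17-0.17j), -0.15-0.13j]]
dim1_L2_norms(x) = [0.35, 0.45]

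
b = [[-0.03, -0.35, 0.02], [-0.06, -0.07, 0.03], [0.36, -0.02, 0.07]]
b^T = [[-0.03, -0.06, 0.36], [-0.35, -0.07, -0.02], [0.02, 0.03, 0.07]]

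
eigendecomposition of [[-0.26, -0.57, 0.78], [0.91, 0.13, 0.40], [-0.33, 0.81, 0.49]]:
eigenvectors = [[(-0.69+0j),  -0.69-0.00j,  (0.22+0j)], [0.09+0.57j,  (0.09-0.57j),  0.58+0.00j], [(0.12-0.42j),  (0.12+0.42j),  (0.78+0j)]]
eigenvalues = [(-0.32+0.95j), (-0.32-0.95j), (1+0j)]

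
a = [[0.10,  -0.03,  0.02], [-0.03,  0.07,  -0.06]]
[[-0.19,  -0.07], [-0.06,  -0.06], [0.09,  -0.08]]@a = [[-0.02, 0.00, 0.00], [-0.0, -0.00, 0.00], [0.01, -0.01, 0.01]]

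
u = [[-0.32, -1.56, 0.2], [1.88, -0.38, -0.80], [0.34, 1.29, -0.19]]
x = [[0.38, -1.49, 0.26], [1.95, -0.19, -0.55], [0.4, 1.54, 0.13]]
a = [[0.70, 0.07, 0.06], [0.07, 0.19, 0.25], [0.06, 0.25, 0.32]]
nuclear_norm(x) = 4.64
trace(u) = -0.89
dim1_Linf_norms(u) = [1.56, 1.88, 1.29]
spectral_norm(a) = 0.74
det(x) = 1.82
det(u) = 0.02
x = u + a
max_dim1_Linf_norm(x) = 1.95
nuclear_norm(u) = 4.18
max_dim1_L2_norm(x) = 2.03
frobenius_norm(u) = 2.95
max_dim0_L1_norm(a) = 0.83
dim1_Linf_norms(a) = [0.7, 0.25, 0.32]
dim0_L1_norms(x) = [2.73, 3.22, 0.94]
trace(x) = 0.32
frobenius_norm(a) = 0.88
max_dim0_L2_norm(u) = 2.06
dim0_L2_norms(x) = [2.03, 2.15, 0.62]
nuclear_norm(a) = 1.22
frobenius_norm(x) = 3.02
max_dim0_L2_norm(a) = 0.71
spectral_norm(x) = 2.19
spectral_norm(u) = 2.16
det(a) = -0.00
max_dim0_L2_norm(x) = 2.15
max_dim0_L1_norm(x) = 3.22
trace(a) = 1.21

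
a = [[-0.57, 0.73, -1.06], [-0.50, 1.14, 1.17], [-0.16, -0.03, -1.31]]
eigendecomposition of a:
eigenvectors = [[0.51, 0.86, 0.78], [0.86, 0.5, -0.12], [-0.05, -0.12, 0.61]]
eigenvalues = [0.78, -0.01, -1.51]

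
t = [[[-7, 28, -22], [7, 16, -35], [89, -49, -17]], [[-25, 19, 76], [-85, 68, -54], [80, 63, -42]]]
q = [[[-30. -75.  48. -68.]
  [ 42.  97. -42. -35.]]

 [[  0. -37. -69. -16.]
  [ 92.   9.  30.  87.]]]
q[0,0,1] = -75.0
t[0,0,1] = 28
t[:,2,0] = [89, 80]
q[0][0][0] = -30.0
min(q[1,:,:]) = -69.0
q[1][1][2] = 30.0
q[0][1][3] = -35.0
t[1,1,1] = 68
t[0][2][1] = -49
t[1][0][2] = 76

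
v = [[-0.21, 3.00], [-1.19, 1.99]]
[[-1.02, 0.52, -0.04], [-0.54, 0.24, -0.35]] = v @ [[-0.13, 0.1, 0.31], [-0.35, 0.18, 0.01]]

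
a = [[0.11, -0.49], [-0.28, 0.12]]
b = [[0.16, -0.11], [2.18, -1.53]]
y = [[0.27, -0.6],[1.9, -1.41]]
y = a + b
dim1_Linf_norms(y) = [0.6, 1.9]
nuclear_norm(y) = 2.75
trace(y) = -1.14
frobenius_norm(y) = 2.46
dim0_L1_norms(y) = [2.17, 2.01]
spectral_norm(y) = 2.44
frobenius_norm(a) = 0.59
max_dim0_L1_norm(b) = 2.34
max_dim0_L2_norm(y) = 1.92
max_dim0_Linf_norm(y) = 1.9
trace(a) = 0.23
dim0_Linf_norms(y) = [1.9, 1.41]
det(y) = 0.76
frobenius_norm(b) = 2.67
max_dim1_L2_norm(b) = 2.66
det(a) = -0.12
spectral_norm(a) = 0.54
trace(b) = -1.37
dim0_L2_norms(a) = [0.3, 0.5]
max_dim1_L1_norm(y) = 3.31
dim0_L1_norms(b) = [2.34, 1.64]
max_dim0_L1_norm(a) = 0.61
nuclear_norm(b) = 2.67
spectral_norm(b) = 2.67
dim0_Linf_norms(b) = [2.18, 1.53]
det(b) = -0.00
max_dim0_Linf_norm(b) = 2.18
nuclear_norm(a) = 0.77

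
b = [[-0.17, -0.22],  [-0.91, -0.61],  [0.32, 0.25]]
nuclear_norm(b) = 1.29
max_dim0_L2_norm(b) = 0.98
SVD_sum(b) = [[-0.22,-0.15], [-0.89,-0.63], [0.33,0.23]] + [[0.05, -0.07], [-0.02, 0.02], [-0.01, 0.02]]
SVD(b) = [[-0.22, 0.93],[-0.91, -0.31],[0.34, -0.22]] @ diag([1.1977642499801915, 0.08809541117101054]) @ [[0.82, 0.58], [0.58, -0.82]]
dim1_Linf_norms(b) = [0.22, 0.91, 0.32]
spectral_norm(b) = 1.20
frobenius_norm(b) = 1.20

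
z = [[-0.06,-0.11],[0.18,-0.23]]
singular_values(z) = [0.3, 0.11]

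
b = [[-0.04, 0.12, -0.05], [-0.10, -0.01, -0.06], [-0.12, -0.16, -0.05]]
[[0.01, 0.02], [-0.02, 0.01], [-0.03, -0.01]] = b@ [[0.17, -0.11], [0.1, 0.13], [-0.03, -0.05]]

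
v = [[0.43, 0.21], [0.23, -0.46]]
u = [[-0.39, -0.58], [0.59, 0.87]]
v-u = [[0.82, 0.79], [-0.36, -1.33]]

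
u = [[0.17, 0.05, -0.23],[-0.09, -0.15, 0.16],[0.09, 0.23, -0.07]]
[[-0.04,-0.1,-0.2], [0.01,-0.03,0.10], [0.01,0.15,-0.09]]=u @ [[-0.14,0.08,-1.09], [0.14,0.84,0.05], [0.11,0.67,0.06]]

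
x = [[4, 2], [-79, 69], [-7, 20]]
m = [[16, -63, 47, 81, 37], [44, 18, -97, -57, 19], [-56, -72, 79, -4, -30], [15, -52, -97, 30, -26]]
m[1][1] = 18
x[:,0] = [4, -79, -7]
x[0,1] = 2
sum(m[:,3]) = 50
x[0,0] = 4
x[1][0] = -79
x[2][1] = 20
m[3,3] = 30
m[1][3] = -57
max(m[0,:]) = 81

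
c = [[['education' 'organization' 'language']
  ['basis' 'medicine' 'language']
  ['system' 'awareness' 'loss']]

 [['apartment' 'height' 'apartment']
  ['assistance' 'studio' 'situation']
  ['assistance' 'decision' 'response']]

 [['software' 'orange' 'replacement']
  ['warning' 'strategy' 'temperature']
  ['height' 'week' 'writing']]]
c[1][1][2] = 'situation'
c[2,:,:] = [['software', 'orange', 'replacement'], ['warning', 'strategy', 'temperature'], ['height', 'week', 'writing']]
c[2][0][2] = 'replacement'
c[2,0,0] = 'software'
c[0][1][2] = 'language'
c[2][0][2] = 'replacement'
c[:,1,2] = ['language', 'situation', 'temperature']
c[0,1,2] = 'language'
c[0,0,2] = 'language'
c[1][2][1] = 'decision'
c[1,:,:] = [['apartment', 'height', 'apartment'], ['assistance', 'studio', 'situation'], ['assistance', 'decision', 'response']]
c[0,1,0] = 'basis'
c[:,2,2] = ['loss', 'response', 'writing']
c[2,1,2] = 'temperature'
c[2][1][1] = 'strategy'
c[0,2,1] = 'awareness'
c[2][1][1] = 'strategy'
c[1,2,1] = 'decision'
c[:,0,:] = [['education', 'organization', 'language'], ['apartment', 'height', 'apartment'], ['software', 'orange', 'replacement']]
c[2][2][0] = 'height'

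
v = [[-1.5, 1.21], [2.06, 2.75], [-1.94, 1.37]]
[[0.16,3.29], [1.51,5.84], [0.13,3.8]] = v @ [[0.21, -0.3], [0.39, 2.35]]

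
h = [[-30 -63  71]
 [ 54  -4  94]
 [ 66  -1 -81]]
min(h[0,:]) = -63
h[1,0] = 54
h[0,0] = -30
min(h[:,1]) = -63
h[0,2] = 71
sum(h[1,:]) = 144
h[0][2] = 71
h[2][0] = 66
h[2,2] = -81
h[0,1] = -63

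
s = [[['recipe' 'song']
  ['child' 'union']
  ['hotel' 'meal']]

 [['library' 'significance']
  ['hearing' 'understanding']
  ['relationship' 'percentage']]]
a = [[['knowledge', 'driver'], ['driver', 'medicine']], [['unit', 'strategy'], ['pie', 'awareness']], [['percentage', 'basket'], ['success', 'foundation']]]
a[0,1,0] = 'driver'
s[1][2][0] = 'relationship'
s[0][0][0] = 'recipe'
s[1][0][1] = 'significance'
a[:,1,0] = ['driver', 'pie', 'success']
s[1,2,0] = 'relationship'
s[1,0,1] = 'significance'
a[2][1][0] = 'success'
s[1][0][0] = 'library'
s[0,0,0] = 'recipe'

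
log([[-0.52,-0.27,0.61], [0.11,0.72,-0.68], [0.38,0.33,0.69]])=[[(-0.41+3.08j), (0.05+0.87j), 0.32-0.99j], [(-0.14-0.63j), (-0.29-0.18j), -0.75+0.20j], [0.15-0.74j, (0.32-0.21j), (-0.15+0.24j)]]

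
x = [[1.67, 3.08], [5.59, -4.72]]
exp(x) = [[32.95, 12.04], [21.85, 7.98]]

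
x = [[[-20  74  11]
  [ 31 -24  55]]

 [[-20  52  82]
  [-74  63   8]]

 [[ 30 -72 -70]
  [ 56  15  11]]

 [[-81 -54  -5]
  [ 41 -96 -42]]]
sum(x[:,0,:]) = -73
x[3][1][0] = 41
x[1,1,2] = 8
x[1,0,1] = 52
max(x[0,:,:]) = 74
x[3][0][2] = -5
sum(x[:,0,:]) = -73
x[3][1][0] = 41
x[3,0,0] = -81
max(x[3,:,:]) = 41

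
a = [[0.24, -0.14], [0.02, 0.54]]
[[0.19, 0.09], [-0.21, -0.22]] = a @ [[0.54, 0.11], [-0.40, -0.42]]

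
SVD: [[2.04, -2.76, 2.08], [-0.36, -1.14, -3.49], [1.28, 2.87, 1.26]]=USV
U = [[0.43, -0.83, -0.36], [-0.76, -0.11, -0.64], [0.49, 0.54, -0.68]]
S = [4.65, 4.15, 1.53]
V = [[0.38,0.24,0.89],[-0.23,0.96,-0.16],[-0.9,-0.15,0.42]]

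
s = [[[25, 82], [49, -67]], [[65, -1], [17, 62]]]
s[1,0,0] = 65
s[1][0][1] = -1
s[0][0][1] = 82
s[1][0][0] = 65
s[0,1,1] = -67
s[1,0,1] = -1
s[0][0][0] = 25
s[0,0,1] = 82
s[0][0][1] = 82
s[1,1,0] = 17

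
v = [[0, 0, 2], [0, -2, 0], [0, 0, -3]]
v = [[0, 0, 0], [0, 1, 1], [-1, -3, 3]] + [[0, 0, 2], [0, -3, -1], [1, 3, -6]]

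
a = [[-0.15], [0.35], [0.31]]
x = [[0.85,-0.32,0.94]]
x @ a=[[0.05]]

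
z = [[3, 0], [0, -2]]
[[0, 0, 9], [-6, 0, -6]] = z @ [[0, 0, 3], [3, 0, 3]]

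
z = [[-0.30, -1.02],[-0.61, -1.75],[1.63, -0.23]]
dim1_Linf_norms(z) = [1.02, 1.75, 1.63]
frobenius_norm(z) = 2.70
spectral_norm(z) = 2.18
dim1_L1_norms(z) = [1.32, 2.36, 1.86]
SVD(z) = [[-0.47, -0.17],  [-0.83, -0.24],  [0.3, -0.95]] @ diag([2.182324499787395, 1.5850109708225035]) @ [[0.52,  0.85], [-0.85,  0.52]]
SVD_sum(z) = [[-0.53, -0.88], [-0.94, -1.55], [0.34, 0.56]] + [[0.23, -0.14],[0.33, -0.2],[1.29, -0.79]]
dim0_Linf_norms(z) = [1.63, 1.75]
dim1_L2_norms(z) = [1.06, 1.85, 1.65]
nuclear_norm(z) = 3.77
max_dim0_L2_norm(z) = 2.04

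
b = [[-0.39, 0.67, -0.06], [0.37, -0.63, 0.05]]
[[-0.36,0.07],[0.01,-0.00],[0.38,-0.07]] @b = [[0.17, -0.29, 0.03], [-0.0, 0.01, -0.0], [-0.17, 0.30, -0.03]]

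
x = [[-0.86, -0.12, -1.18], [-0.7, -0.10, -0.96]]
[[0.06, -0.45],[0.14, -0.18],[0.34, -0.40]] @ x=[[0.26,0.04,0.36],[0.01,0.0,0.01],[-0.01,-0.0,-0.02]]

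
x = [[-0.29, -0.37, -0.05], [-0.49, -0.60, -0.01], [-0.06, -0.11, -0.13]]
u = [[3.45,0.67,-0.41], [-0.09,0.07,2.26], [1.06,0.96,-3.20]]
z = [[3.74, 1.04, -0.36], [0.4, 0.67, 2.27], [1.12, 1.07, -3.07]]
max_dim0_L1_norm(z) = 5.7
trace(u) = 0.32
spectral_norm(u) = 4.53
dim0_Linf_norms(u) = [3.45, 0.96, 3.2]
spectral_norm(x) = 0.92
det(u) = -6.78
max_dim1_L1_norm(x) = 1.1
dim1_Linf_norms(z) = [3.74, 2.27, 3.07]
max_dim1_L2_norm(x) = 0.77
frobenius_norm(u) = 5.47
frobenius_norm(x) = 0.93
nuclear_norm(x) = 1.05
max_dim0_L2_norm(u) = 3.94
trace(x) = -1.02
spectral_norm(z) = 4.54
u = z + x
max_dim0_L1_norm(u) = 5.87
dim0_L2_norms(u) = [3.61, 1.17, 3.94]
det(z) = -12.74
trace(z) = 1.34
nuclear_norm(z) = 8.76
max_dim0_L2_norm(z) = 3.92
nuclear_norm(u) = 8.05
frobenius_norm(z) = 5.73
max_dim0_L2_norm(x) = 0.71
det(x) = 0.00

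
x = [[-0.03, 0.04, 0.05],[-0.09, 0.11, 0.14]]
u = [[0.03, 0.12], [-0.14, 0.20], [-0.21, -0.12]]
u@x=[[-0.01,0.01,0.02], [-0.01,0.02,0.02], [0.02,-0.02,-0.03]]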